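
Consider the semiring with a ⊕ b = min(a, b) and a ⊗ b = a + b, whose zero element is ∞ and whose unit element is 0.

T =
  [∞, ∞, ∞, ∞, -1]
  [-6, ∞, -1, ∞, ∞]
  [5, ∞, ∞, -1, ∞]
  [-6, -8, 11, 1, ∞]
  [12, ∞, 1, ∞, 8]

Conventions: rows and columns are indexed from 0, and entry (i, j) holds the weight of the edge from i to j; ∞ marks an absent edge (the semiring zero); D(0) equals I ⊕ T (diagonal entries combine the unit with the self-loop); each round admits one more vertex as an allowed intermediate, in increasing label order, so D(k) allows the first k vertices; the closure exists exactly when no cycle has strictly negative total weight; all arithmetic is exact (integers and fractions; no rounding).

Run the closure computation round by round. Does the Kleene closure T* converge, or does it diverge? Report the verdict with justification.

D(0):
  [0, ∞, ∞, ∞, -1]
  [-6, 0, -1, ∞, ∞]
  [5, ∞, 0, -1, ∞]
  [-6, -8, 11, 0, ∞]
  [12, ∞, 1, ∞, 0]
D(1):
  [0, ∞, ∞, ∞, -1]
  [-6, 0, -1, ∞, -7]
  [5, ∞, 0, -1, 4]
  [-6, -8, 11, 0, -7]
  [12, ∞, 1, ∞, 0]
D(2):
  [0, ∞, ∞, ∞, -1]
  [-6, 0, -1, ∞, -7]
  [5, ∞, 0, -1, 4]
  [-14, -8, -9, 0, -15]
  [12, ∞, 1, ∞, 0]
Detection: at round 3, diagonal entry (3, 3) turns strictly negative.
Key observation: the cycle 3->1->2->3 has total weight (-8) + (-1) + (-1), which is strictly negative.
Answer: DIVERGES — negative cycle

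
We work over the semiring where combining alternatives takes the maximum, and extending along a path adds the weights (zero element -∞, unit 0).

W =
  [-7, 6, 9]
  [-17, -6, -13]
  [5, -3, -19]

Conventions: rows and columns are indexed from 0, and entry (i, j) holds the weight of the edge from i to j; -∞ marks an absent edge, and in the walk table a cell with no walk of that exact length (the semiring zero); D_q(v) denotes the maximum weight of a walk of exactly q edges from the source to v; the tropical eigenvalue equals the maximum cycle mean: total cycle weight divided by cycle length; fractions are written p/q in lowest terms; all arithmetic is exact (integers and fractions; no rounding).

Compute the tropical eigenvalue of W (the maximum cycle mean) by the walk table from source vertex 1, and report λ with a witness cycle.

q=0: [-∞, 0, -∞]
q=1: [-17, -6, -13]
q=2: [-8, -11, -8]
q=3: [-3, -2, 1]
Optimal cycle mean attained by: cycle 0->2->0, total 9 + 5, length 2.
Answer: λ = 7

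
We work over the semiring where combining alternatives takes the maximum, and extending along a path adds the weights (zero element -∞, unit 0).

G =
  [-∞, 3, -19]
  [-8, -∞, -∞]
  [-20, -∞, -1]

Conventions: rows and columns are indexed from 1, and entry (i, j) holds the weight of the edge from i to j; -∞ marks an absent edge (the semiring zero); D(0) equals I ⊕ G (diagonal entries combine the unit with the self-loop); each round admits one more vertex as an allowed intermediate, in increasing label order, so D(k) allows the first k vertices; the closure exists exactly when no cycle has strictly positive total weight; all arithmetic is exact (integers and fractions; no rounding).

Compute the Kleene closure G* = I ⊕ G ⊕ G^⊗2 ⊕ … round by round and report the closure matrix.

D(0):
  [0, 3, -19]
  [-8, 0, -∞]
  [-20, -∞, 0]
D(1):
  [0, 3, -19]
  [-8, 0, -27]
  [-20, -17, 0]
D(2):
  [0, 3, -19]
  [-8, 0, -27]
  [-20, -17, 0]
D(3):
  [0, 3, -19]
  [-8, 0, -27]
  [-20, -17, 0]
Answer: G* = [[0, 3, -19], [-8, 0, -27], [-20, -17, 0]]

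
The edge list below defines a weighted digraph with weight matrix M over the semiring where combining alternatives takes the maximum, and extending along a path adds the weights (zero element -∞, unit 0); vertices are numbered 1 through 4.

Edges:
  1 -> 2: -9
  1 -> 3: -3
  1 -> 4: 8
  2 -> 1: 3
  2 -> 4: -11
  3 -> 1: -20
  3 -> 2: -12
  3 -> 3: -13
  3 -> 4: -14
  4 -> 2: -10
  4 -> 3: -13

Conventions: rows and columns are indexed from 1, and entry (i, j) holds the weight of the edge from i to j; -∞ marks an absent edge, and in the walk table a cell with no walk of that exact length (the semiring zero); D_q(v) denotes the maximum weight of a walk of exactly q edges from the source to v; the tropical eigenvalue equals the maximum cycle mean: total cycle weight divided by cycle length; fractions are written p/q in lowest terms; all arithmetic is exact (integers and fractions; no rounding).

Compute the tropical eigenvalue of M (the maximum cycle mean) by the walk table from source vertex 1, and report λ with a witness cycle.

q=0: [0, -∞, -∞, -∞]
q=1: [-∞, -9, -3, 8]
q=2: [-6, -2, -5, -17]
q=3: [1, -15, -9, 2]
q=4: [-12, -8, -2, 9]
Optimal cycle mean attained by: cycle 1->4->2->1, total 8 + (-10) + 3, length 3.
Answer: λ = 1/3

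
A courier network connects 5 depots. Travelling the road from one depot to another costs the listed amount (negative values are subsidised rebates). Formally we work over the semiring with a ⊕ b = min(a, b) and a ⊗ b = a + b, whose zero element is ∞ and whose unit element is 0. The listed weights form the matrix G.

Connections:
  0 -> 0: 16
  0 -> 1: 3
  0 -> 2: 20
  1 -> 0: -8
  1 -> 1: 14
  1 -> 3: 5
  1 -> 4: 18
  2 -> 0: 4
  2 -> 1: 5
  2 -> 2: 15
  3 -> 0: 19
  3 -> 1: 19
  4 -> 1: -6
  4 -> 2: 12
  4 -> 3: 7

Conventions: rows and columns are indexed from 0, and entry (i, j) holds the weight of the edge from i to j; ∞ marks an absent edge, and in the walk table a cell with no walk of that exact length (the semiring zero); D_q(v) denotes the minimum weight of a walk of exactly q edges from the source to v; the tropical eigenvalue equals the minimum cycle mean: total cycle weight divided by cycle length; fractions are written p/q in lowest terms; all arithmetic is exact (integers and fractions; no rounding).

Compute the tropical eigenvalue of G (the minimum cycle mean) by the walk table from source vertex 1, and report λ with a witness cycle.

q=0: [∞, 0, ∞, ∞, ∞]
q=1: [-8, 14, ∞, 5, 18]
q=2: [6, -5, 12, 19, 32]
q=3: [-13, 9, 26, 0, 13]
q=4: [1, -10, 7, 14, 27]
q=5: [-18, 4, 21, -5, 8]
Optimal cycle mean attained by: cycle 0->1->0, total 3 + (-8), length 2.
Answer: λ = -5/2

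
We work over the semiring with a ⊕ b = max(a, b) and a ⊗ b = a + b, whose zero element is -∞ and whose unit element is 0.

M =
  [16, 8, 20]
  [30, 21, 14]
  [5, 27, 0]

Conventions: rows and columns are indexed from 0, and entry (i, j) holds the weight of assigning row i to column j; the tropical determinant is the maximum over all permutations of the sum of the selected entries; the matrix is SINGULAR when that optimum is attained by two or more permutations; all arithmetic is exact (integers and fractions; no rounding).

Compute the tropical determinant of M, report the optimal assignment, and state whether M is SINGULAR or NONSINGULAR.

σ = (0, 1, 2): 16 + 21 + 0 = 37
σ = (0, 2, 1): 16 + 14 + 27 = 57
σ = (1, 0, 2): 8 + 30 + 0 = 38
σ = (1, 2, 0): 8 + 14 + 5 = 27
σ = (2, 0, 1): 20 + 30 + 27 = 77
σ = (2, 1, 0): 20 + 21 + 5 = 46
Optimal value attained by: σ = (2, 0, 1).
Answer: det⊕(M) = 77; verdict: NONSINGULAR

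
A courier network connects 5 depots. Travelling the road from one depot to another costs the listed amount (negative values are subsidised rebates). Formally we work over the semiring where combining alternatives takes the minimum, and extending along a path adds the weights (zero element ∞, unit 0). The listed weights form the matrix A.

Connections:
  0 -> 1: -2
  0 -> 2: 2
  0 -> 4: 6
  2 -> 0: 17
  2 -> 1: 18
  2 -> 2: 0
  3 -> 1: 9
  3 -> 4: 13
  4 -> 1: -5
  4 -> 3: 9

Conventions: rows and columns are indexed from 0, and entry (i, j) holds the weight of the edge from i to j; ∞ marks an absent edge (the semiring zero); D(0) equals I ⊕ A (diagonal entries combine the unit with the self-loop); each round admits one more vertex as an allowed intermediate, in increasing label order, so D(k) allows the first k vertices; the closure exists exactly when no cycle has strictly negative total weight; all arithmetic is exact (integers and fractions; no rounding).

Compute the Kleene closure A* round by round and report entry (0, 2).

D(0):
  [0, -2, 2, ∞, 6]
  [∞, 0, ∞, ∞, ∞]
  [17, 18, 0, ∞, ∞]
  [∞, 9, ∞, 0, 13]
  [∞, -5, ∞, 9, 0]
D(1):
  [0, -2, 2, ∞, 6]
  [∞, 0, ∞, ∞, ∞]
  [17, 15, 0, ∞, 23]
  [∞, 9, ∞, 0, 13]
  [∞, -5, ∞, 9, 0]
D(2):
  [0, -2, 2, ∞, 6]
  [∞, 0, ∞, ∞, ∞]
  [17, 15, 0, ∞, 23]
  [∞, 9, ∞, 0, 13]
  [∞, -5, ∞, 9, 0]
D(3):
  [0, -2, 2, ∞, 6]
  [∞, 0, ∞, ∞, ∞]
  [17, 15, 0, ∞, 23]
  [∞, 9, ∞, 0, 13]
  [∞, -5, ∞, 9, 0]
D(4):
  [0, -2, 2, ∞, 6]
  [∞, 0, ∞, ∞, ∞]
  [17, 15, 0, ∞, 23]
  [∞, 9, ∞, 0, 13]
  [∞, -5, ∞, 9, 0]
D(5):
  [0, -2, 2, 15, 6]
  [∞, 0, ∞, ∞, ∞]
  [17, 15, 0, 32, 23]
  [∞, 8, ∞, 0, 13]
  [∞, -5, ∞, 9, 0]
Answer: A*[0][2] = 2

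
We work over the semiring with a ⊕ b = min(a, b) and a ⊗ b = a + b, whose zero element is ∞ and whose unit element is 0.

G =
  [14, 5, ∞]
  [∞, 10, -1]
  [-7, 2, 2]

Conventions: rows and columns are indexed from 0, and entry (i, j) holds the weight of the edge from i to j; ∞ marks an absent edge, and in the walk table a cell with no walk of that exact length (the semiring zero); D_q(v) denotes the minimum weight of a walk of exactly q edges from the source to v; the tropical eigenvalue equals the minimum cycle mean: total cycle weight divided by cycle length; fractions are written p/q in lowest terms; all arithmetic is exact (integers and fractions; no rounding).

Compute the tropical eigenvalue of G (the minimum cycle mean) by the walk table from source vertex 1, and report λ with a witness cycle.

q=0: [∞, 0, ∞]
q=1: [∞, 10, -1]
q=2: [-8, 1, 1]
q=3: [-6, -3, 0]
Optimal cycle mean attained by: cycle 0->1->2->0, total 5 + (-1) + (-7), length 3.
Answer: λ = -1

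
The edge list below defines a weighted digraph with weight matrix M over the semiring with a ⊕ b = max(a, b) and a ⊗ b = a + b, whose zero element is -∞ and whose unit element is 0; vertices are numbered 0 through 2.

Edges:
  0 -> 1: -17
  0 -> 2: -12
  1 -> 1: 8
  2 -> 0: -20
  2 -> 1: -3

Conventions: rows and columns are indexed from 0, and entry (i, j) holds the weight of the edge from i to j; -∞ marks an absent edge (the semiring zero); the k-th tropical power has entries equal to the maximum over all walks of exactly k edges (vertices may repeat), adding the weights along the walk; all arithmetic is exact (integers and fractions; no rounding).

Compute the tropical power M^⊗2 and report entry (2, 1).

M^⊗2:
  [-32, -9, -∞]
  [-∞, 16, -∞]
  [-∞, 5, -32]
Key observation: the optimum is the walk 2->1->1, with weight (-3) + 8 = 5.
Optimal value attained by: walk 2->1->1.
Answer: (M^⊗2)[2][1] = 5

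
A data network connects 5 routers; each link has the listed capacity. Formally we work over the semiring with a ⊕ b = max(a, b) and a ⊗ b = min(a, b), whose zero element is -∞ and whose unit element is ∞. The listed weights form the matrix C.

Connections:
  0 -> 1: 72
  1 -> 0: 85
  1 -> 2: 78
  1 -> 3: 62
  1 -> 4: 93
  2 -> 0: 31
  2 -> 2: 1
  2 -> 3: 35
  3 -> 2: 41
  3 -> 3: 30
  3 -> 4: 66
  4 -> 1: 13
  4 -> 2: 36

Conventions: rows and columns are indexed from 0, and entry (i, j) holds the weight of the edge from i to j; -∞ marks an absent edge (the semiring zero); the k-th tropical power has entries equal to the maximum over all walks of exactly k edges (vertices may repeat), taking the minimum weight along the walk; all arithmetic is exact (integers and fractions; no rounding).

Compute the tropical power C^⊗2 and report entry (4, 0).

C^⊗2:
  [72, -∞, 72, 62, 72]
  [31, 72, 41, 35, 62]
  [1, 31, 35, 30, 35]
  [31, 13, 36, 35, 30]
  [31, -∞, 13, 35, 13]
Key observation: the optimum is the walk 4->2->0, with weight 36 min 31 = 31.
Optimal value attained by: walk 4->2->0.
Answer: (C^⊗2)[4][0] = 31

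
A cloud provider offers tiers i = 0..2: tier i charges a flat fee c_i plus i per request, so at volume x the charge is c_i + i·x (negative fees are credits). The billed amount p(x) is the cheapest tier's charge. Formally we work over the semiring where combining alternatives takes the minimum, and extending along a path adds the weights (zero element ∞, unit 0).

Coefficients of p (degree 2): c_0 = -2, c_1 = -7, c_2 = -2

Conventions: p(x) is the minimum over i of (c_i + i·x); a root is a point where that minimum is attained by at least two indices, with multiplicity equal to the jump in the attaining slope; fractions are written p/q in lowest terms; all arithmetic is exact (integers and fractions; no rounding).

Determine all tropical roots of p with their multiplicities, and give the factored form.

hull edge (i=0, c=-2) to (i=1, c=-7): slope -5, span 1
hull edge (i=1, c=-7) to (i=2, c=-2): slope 5, span 1
Factored form: p(x) = -2 ⊗ (x ⊕ (-5)) ⊗ (x ⊕ 5)
Answer: roots = -5 (mult 1), 5 (mult 1)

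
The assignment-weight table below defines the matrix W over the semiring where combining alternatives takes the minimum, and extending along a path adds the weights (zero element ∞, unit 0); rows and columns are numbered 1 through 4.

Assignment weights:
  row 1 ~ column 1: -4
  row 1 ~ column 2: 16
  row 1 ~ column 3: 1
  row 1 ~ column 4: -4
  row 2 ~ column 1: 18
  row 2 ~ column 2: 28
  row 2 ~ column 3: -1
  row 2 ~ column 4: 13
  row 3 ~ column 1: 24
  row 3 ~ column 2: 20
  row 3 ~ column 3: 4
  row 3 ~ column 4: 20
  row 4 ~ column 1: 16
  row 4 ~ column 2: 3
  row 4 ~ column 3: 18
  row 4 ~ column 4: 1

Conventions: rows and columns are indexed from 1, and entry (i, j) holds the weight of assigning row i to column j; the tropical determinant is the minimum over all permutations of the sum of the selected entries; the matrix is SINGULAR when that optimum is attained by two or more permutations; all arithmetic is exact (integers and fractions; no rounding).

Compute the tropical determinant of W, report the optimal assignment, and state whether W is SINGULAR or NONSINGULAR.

σ = (1, 2, 3, 4): (-4) + 28 + 4 + 1 = 29
σ = (1, 2, 4, 3): (-4) + 28 + 20 + 18 = 62
σ = (1, 3, 2, 4): (-4) + (-1) + 20 + 1 = 16
σ = (1, 3, 4, 2): (-4) + (-1) + 20 + 3 = 18
σ = (1, 4, 2, 3): (-4) + 13 + 20 + 18 = 47
σ = (1, 4, 3, 2): (-4) + 13 + 4 + 3 = 16
σ = (2, 1, 3, 4): 16 + 18 + 4 + 1 = 39
σ = (2, 1, 4, 3): 16 + 18 + 20 + 18 = 72
σ = (2, 3, 1, 4): 16 + (-1) + 24 + 1 = 40
σ = (2, 3, 4, 1): 16 + (-1) + 20 + 16 = 51
σ = (2, 4, 1, 3): 16 + 13 + 24 + 18 = 71
σ = (2, 4, 3, 1): 16 + 13 + 4 + 16 = 49
σ = (3, 1, 2, 4): 1 + 18 + 20 + 1 = 40
σ = (3, 1, 4, 2): 1 + 18 + 20 + 3 = 42
σ = (3, 2, 1, 4): 1 + 28 + 24 + 1 = 54
σ = (3, 2, 4, 1): 1 + 28 + 20 + 16 = 65
σ = (3, 4, 1, 2): 1 + 13 + 24 + 3 = 41
σ = (3, 4, 2, 1): 1 + 13 + 20 + 16 = 50
σ = (4, 1, 2, 3): (-4) + 18 + 20 + 18 = 52
σ = (4, 1, 3, 2): (-4) + 18 + 4 + 3 = 21
σ = (4, 2, 1, 3): (-4) + 28 + 24 + 18 = 66
σ = (4, 2, 3, 1): (-4) + 28 + 4 + 16 = 44
σ = (4, 3, 1, 2): (-4) + (-1) + 24 + 3 = 22
σ = (4, 3, 2, 1): (-4) + (-1) + 20 + 16 = 31
Optimal value attained by: σ = (1, 3, 2, 4).
Answer: det⊕(W) = 16; verdict: SINGULAR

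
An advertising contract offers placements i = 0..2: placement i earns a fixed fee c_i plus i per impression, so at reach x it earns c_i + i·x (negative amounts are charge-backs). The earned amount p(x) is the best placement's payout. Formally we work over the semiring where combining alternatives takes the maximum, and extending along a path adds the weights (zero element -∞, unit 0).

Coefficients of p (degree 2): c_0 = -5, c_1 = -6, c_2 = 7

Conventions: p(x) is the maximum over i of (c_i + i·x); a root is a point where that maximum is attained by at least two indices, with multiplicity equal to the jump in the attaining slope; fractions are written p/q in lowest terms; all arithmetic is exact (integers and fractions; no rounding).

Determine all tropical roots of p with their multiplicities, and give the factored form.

hull edge (i=0, c=-5) to (i=2, c=7): slope 6, span 2
Factored form: p(x) = 7 ⊗ (x ⊕ (-6)) ⊗ (x ⊕ (-6))
Answer: roots = -6 (mult 2)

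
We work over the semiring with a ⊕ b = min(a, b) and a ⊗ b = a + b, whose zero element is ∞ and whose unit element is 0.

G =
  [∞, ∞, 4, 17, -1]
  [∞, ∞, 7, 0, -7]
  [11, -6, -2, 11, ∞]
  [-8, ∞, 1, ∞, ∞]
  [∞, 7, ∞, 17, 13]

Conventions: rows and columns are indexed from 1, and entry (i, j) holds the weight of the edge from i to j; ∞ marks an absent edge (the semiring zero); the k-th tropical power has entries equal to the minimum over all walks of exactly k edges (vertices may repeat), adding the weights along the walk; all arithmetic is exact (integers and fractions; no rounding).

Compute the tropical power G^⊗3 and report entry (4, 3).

G^⊗2:
  [9, -2, 2, 15, 12]
  [-8, 0, 1, 10, 6]
  [3, -8, -4, -6, -13]
  [12, -5, -4, 9, -9]
  [9, 20, 14, 7, 0]
G^⊗3:
  [7, -4, 0, -2, -9]
  [2, -5, -4, 0, -9]
  [-14, -10, -6, -8, -15]
  [1, -10, -6, -5, -12]
  [-1, 7, 8, 17, 8]
Key observation: the optimum is the walk 4->1->3->3, with weight (-8) + 4 + (-2) = -6.
Optimal value attained by: walk 4->1->3->3.
Answer: (G^⊗3)[4][3] = -6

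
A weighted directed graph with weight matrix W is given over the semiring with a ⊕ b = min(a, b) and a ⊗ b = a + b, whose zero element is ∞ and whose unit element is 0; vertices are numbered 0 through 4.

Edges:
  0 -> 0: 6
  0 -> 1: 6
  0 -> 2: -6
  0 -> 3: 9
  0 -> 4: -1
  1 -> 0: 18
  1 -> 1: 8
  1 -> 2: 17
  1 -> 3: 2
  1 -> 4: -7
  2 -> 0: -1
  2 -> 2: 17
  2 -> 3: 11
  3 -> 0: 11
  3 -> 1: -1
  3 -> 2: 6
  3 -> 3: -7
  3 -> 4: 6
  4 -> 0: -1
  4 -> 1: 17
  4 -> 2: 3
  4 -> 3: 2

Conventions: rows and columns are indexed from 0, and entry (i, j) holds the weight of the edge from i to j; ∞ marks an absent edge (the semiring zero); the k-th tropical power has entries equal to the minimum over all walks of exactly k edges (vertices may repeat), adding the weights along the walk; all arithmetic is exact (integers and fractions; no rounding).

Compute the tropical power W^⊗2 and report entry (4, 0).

W^⊗2:
  [-7, 8, 0, 1, -1]
  [-8, 1, -4, -5, 1]
  [5, 5, -7, 4, -2]
  [4, -8, -1, -14, -8]
  [2, 1, -7, -5, -2]
Key observation: the optimum is the walk 4->2->0, with weight 3 + (-1) = 2.
Optimal value attained by: walk 4->2->0.
Answer: (W^⊗2)[4][0] = 2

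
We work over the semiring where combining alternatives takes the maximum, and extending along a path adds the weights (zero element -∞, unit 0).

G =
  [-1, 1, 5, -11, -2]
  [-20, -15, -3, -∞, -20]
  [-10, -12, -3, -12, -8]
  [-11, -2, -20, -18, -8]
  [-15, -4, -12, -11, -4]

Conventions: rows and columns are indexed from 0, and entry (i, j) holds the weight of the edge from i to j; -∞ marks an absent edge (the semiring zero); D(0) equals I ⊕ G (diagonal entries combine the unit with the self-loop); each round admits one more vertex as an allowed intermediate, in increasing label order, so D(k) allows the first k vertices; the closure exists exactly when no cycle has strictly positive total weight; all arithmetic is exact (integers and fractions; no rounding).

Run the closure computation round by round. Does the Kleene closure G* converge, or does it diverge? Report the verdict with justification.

D(0):
  [0, 1, 5, -11, -2]
  [-20, 0, -3, -∞, -20]
  [-10, -12, 0, -12, -8]
  [-11, -2, -20, 0, -8]
  [-15, -4, -12, -11, 0]
D(1):
  [0, 1, 5, -11, -2]
  [-20, 0, -3, -31, -20]
  [-10, -9, 0, -12, -8]
  [-11, -2, -6, 0, -8]
  [-15, -4, -10, -11, 0]
D(2):
  [0, 1, 5, -11, -2]
  [-20, 0, -3, -31, -20]
  [-10, -9, 0, -12, -8]
  [-11, -2, -5, 0, -8]
  [-15, -4, -7, -11, 0]
D(3):
  [0, 1, 5, -7, -2]
  [-13, 0, -3, -15, -11]
  [-10, -9, 0, -12, -8]
  [-11, -2, -5, 0, -8]
  [-15, -4, -7, -11, 0]
D(4):
  [0, 1, 5, -7, -2]
  [-13, 0, -3, -15, -11]
  [-10, -9, 0, -12, -8]
  [-11, -2, -5, 0, -8]
  [-15, -4, -7, -11, 0]
D(5):
  [0, 1, 5, -7, -2]
  [-13, 0, -3, -15, -11]
  [-10, -9, 0, -12, -8]
  [-11, -2, -5, 0, -8]
  [-15, -4, -7, -11, 0]
Key observation: every diagonal entry stays at the unit through all rounds, so no improving cycle exists.
Answer: CONVERGES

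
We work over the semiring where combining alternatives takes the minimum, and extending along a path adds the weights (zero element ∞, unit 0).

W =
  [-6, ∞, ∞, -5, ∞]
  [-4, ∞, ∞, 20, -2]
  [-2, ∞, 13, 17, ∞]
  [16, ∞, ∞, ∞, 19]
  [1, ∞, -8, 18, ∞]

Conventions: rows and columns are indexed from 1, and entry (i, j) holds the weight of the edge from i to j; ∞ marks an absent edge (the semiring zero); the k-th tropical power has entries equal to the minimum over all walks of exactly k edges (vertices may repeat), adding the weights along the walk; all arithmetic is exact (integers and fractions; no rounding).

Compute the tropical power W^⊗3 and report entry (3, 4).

W^⊗2:
  [-12, ∞, ∞, -11, 14]
  [-10, ∞, -10, -9, 39]
  [-8, ∞, 26, -7, 36]
  [10, ∞, 11, 11, ∞]
  [-10, ∞, 5, -4, 37]
W^⊗3:
  [-18, ∞, 6, -17, 8]
  [-16, ∞, 3, -15, 10]
  [-14, ∞, 28, -13, 12]
  [4, ∞, 24, 5, 30]
  [-16, ∞, 18, -15, 15]
Key observation: the optimum is the walk 3->1->1->4, with weight (-2) + (-6) + (-5) = -13.
Optimal value attained by: walk 3->1->1->4.
Answer: (W^⊗3)[3][4] = -13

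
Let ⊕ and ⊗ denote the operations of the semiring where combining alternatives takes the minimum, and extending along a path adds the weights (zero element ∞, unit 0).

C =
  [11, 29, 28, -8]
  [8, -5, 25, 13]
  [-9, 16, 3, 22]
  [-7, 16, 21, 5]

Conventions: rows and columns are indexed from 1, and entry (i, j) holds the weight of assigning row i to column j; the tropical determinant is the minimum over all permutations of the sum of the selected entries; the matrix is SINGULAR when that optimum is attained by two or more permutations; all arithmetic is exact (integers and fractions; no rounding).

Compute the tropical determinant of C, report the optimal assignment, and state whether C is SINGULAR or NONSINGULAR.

σ = (1, 2, 3, 4): 11 + (-5) + 3 + 5 = 14
σ = (1, 2, 4, 3): 11 + (-5) + 22 + 21 = 49
σ = (1, 3, 2, 4): 11 + 25 + 16 + 5 = 57
σ = (1, 3, 4, 2): 11 + 25 + 22 + 16 = 74
σ = (1, 4, 2, 3): 11 + 13 + 16 + 21 = 61
σ = (1, 4, 3, 2): 11 + 13 + 3 + 16 = 43
σ = (2, 1, 3, 4): 29 + 8 + 3 + 5 = 45
σ = (2, 1, 4, 3): 29 + 8 + 22 + 21 = 80
σ = (2, 3, 1, 4): 29 + 25 + (-9) + 5 = 50
σ = (2, 3, 4, 1): 29 + 25 + 22 + (-7) = 69
σ = (2, 4, 1, 3): 29 + 13 + (-9) + 21 = 54
σ = (2, 4, 3, 1): 29 + 13 + 3 + (-7) = 38
σ = (3, 1, 2, 4): 28 + 8 + 16 + 5 = 57
σ = (3, 1, 4, 2): 28 + 8 + 22 + 16 = 74
σ = (3, 2, 1, 4): 28 + (-5) + (-9) + 5 = 19
σ = (3, 2, 4, 1): 28 + (-5) + 22 + (-7) = 38
σ = (3, 4, 1, 2): 28 + 13 + (-9) + 16 = 48
σ = (3, 4, 2, 1): 28 + 13 + 16 + (-7) = 50
σ = (4, 1, 2, 3): (-8) + 8 + 16 + 21 = 37
σ = (4, 1, 3, 2): (-8) + 8 + 3 + 16 = 19
σ = (4, 2, 1, 3): (-8) + (-5) + (-9) + 21 = -1
σ = (4, 2, 3, 1): (-8) + (-5) + 3 + (-7) = -17
σ = (4, 3, 1, 2): (-8) + 25 + (-9) + 16 = 24
σ = (4, 3, 2, 1): (-8) + 25 + 16 + (-7) = 26
Optimal value attained by: σ = (4, 2, 3, 1).
Answer: det⊕(C) = -17; verdict: NONSINGULAR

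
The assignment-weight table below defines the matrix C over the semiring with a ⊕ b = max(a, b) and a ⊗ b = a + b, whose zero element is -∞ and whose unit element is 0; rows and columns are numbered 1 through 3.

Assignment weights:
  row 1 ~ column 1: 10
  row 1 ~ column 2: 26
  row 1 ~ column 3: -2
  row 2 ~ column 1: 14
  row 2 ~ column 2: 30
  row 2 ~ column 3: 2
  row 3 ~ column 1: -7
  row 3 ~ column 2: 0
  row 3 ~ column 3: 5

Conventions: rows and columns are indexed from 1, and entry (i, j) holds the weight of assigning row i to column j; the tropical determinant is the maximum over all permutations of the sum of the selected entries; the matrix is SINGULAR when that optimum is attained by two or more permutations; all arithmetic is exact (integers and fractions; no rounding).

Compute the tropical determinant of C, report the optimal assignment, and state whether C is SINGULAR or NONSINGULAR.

σ = (1, 2, 3): 10 + 30 + 5 = 45
σ = (1, 3, 2): 10 + 2 + 0 = 12
σ = (2, 1, 3): 26 + 14 + 5 = 45
σ = (2, 3, 1): 26 + 2 + (-7) = 21
σ = (3, 1, 2): (-2) + 14 + 0 = 12
σ = (3, 2, 1): (-2) + 30 + (-7) = 21
Optimal value attained by: σ = (1, 2, 3).
Answer: det⊕(C) = 45; verdict: SINGULAR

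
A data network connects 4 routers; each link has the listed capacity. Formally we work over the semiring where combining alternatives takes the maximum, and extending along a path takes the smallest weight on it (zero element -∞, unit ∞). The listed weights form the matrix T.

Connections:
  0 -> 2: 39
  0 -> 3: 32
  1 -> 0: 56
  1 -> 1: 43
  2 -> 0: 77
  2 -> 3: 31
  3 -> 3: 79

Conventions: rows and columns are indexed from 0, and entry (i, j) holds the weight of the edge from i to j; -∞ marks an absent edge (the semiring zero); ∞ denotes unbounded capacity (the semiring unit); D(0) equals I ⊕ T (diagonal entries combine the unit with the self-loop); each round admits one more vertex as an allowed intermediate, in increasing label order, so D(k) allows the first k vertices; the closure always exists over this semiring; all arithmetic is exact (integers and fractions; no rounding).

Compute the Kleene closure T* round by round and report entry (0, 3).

D(0):
  [∞, -∞, 39, 32]
  [56, ∞, -∞, -∞]
  [77, -∞, ∞, 31]
  [-∞, -∞, -∞, ∞]
D(1):
  [∞, -∞, 39, 32]
  [56, ∞, 39, 32]
  [77, -∞, ∞, 32]
  [-∞, -∞, -∞, ∞]
D(2):
  [∞, -∞, 39, 32]
  [56, ∞, 39, 32]
  [77, -∞, ∞, 32]
  [-∞, -∞, -∞, ∞]
D(3):
  [∞, -∞, 39, 32]
  [56, ∞, 39, 32]
  [77, -∞, ∞, 32]
  [-∞, -∞, -∞, ∞]
D(4):
  [∞, -∞, 39, 32]
  [56, ∞, 39, 32]
  [77, -∞, ∞, 32]
  [-∞, -∞, -∞, ∞]
Answer: T*[0][3] = 32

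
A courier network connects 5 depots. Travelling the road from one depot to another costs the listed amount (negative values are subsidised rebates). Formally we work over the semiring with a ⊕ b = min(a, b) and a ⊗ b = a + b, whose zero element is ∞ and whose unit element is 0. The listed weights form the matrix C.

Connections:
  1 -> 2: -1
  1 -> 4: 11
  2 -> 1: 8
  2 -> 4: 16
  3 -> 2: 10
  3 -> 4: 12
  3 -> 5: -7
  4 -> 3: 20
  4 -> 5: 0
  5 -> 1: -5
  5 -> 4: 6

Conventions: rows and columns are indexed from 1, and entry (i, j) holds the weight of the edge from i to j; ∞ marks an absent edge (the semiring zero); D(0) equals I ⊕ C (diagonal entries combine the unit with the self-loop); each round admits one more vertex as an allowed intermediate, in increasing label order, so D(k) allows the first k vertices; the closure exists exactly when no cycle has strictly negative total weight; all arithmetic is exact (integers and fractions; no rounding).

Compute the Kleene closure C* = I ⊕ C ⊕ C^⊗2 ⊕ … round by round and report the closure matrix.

D(0):
  [0, -1, ∞, 11, ∞]
  [8, 0, ∞, 16, ∞]
  [∞, 10, 0, 12, -7]
  [∞, ∞, 20, 0, 0]
  [-5, ∞, ∞, 6, 0]
D(1):
  [0, -1, ∞, 11, ∞]
  [8, 0, ∞, 16, ∞]
  [∞, 10, 0, 12, -7]
  [∞, ∞, 20, 0, 0]
  [-5, -6, ∞, 6, 0]
D(2):
  [0, -1, ∞, 11, ∞]
  [8, 0, ∞, 16, ∞]
  [18, 10, 0, 12, -7]
  [∞, ∞, 20, 0, 0]
  [-5, -6, ∞, 6, 0]
D(3):
  [0, -1, ∞, 11, ∞]
  [8, 0, ∞, 16, ∞]
  [18, 10, 0, 12, -7]
  [38, 30, 20, 0, 0]
  [-5, -6, ∞, 6, 0]
D(4):
  [0, -1, 31, 11, 11]
  [8, 0, 36, 16, 16]
  [18, 10, 0, 12, -7]
  [38, 30, 20, 0, 0]
  [-5, -6, 26, 6, 0]
D(5):
  [0, -1, 31, 11, 11]
  [8, 0, 36, 16, 16]
  [-12, -13, 0, -1, -7]
  [-5, -6, 20, 0, 0]
  [-5, -6, 26, 6, 0]
Answer: C* = [[0, -1, 31, 11, 11], [8, 0, 36, 16, 16], [-12, -13, 0, -1, -7], [-5, -6, 20, 0, 0], [-5, -6, 26, 6, 0]]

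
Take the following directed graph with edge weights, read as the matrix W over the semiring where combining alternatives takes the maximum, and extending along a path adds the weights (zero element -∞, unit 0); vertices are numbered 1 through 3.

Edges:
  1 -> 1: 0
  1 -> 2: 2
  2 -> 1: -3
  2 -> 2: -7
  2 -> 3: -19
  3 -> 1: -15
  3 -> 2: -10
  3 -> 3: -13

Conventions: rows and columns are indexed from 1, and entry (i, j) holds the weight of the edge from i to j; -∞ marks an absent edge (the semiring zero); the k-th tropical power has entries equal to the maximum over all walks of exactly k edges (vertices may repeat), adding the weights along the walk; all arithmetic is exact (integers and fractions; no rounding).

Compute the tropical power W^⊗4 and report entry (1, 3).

W^⊗2:
  [0, 2, -17]
  [-3, -1, -26]
  [-13, -13, -26]
W^⊗3:
  [0, 2, -17]
  [-3, -1, -20]
  [-13, -11, -32]
W^⊗4:
  [0, 2, -17]
  [-3, -1, -20]
  [-13, -11, -30]
Key observation: the optimum is the walk 1->1->1->2->3, with weight 0 + 0 + 2 + (-19) = -17.
Optimal value attained by: walk 1->1->1->2->3.
Answer: (W^⊗4)[1][3] = -17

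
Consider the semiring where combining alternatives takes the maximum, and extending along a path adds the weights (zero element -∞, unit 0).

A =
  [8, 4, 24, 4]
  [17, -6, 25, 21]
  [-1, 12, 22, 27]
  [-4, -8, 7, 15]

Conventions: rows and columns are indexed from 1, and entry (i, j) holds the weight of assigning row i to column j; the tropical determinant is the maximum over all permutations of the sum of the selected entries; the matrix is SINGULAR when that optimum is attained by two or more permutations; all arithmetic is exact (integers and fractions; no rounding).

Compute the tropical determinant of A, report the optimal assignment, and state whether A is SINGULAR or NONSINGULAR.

σ = (1, 2, 3, 4): 8 + (-6) + 22 + 15 = 39
σ = (1, 2, 4, 3): 8 + (-6) + 27 + 7 = 36
σ = (1, 3, 2, 4): 8 + 25 + 12 + 15 = 60
σ = (1, 3, 4, 2): 8 + 25 + 27 + (-8) = 52
σ = (1, 4, 2, 3): 8 + 21 + 12 + 7 = 48
σ = (1, 4, 3, 2): 8 + 21 + 22 + (-8) = 43
σ = (2, 1, 3, 4): 4 + 17 + 22 + 15 = 58
σ = (2, 1, 4, 3): 4 + 17 + 27 + 7 = 55
σ = (2, 3, 1, 4): 4 + 25 + (-1) + 15 = 43
σ = (2, 3, 4, 1): 4 + 25 + 27 + (-4) = 52
σ = (2, 4, 1, 3): 4 + 21 + (-1) + 7 = 31
σ = (2, 4, 3, 1): 4 + 21 + 22 + (-4) = 43
σ = (3, 1, 2, 4): 24 + 17 + 12 + 15 = 68
σ = (3, 1, 4, 2): 24 + 17 + 27 + (-8) = 60
σ = (3, 2, 1, 4): 24 + (-6) + (-1) + 15 = 32
σ = (3, 2, 4, 1): 24 + (-6) + 27 + (-4) = 41
σ = (3, 4, 1, 2): 24 + 21 + (-1) + (-8) = 36
σ = (3, 4, 2, 1): 24 + 21 + 12 + (-4) = 53
σ = (4, 1, 2, 3): 4 + 17 + 12 + 7 = 40
σ = (4, 1, 3, 2): 4 + 17 + 22 + (-8) = 35
σ = (4, 2, 1, 3): 4 + (-6) + (-1) + 7 = 4
σ = (4, 2, 3, 1): 4 + (-6) + 22 + (-4) = 16
σ = (4, 3, 1, 2): 4 + 25 + (-1) + (-8) = 20
σ = (4, 3, 2, 1): 4 + 25 + 12 + (-4) = 37
Optimal value attained by: σ = (3, 1, 2, 4).
Answer: det⊕(A) = 68; verdict: NONSINGULAR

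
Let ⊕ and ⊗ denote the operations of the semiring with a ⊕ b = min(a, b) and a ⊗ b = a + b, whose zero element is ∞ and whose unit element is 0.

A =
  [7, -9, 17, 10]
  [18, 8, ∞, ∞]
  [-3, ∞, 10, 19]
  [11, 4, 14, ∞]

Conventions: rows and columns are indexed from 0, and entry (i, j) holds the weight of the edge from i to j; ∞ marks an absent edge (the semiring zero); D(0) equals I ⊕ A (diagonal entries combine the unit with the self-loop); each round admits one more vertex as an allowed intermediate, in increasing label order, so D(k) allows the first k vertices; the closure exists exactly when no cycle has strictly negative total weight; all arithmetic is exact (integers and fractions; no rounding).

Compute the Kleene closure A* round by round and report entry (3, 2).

D(0):
  [0, -9, 17, 10]
  [18, 0, ∞, ∞]
  [-3, ∞, 0, 19]
  [11, 4, 14, 0]
D(1):
  [0, -9, 17, 10]
  [18, 0, 35, 28]
  [-3, -12, 0, 7]
  [11, 2, 14, 0]
D(2):
  [0, -9, 17, 10]
  [18, 0, 35, 28]
  [-3, -12, 0, 7]
  [11, 2, 14, 0]
D(3):
  [0, -9, 17, 10]
  [18, 0, 35, 28]
  [-3, -12, 0, 7]
  [11, 2, 14, 0]
D(4):
  [0, -9, 17, 10]
  [18, 0, 35, 28]
  [-3, -12, 0, 7]
  [11, 2, 14, 0]
Answer: A*[3][2] = 14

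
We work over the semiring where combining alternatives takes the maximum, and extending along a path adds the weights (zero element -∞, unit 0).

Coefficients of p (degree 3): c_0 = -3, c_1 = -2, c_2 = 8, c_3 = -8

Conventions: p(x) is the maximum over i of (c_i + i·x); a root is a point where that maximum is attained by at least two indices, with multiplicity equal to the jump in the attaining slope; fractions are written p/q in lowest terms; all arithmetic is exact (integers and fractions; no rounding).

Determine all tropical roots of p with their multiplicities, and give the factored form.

hull edge (i=0, c=-3) to (i=2, c=8): slope 11/2, span 2
hull edge (i=2, c=8) to (i=3, c=-8): slope -16, span 1
Factored form: p(x) = -8 ⊗ (x ⊕ (-11/2)) ⊗ (x ⊕ (-11/2)) ⊗ (x ⊕ 16)
Answer: roots = -11/2 (mult 2), 16 (mult 1)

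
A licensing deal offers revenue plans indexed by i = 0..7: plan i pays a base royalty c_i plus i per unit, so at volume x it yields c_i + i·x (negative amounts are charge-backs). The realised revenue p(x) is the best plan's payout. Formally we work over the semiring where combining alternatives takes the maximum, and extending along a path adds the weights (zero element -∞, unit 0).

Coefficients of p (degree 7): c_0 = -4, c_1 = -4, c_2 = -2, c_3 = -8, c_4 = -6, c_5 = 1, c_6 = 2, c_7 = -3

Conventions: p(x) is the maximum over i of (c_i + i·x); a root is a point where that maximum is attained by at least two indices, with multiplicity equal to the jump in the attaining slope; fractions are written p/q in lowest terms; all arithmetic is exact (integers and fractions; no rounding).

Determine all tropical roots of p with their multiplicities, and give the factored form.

hull edge (i=0, c=-4) to (i=6, c=2): slope 1, span 6
hull edge (i=6, c=2) to (i=7, c=-3): slope -5, span 1
Factored form: p(x) = -3 ⊗ (x ⊕ (-1)) ⊗ (x ⊕ (-1)) ⊗ (x ⊕ (-1)) ⊗ (x ⊕ (-1)) ⊗ (x ⊕ (-1)) ⊗ (x ⊕ (-1)) ⊗ (x ⊕ 5)
Answer: roots = -1 (mult 6), 5 (mult 1)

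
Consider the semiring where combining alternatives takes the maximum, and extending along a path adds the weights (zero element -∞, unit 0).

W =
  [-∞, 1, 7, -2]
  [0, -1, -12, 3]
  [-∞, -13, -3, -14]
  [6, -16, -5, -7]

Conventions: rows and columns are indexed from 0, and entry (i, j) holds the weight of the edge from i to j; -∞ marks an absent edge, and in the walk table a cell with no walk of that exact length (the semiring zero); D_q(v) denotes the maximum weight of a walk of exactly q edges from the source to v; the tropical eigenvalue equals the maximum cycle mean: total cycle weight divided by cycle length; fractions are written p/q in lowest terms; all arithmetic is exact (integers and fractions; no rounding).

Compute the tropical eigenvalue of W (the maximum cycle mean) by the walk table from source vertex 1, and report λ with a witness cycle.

q=0: [-∞, 0, -∞, -∞]
q=1: [0, -1, -12, 3]
q=2: [9, 1, 7, 2]
q=3: [8, 10, 16, 7]
q=4: [13, 9, 15, 13]
Optimal cycle mean attained by: cycle 0->1->3->0, total 1 + 3 + 6, length 3.
Answer: λ = 10/3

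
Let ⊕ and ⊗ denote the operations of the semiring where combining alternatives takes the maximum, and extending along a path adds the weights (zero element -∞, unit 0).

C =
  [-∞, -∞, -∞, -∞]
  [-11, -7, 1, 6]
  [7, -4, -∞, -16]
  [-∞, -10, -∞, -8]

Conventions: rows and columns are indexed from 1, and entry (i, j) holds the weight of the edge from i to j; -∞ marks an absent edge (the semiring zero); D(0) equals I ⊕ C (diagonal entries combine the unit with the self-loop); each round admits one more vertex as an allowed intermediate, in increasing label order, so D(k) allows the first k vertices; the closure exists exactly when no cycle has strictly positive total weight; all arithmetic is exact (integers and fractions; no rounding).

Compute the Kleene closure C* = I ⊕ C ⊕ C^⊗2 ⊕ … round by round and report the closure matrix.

D(0):
  [0, -∞, -∞, -∞]
  [-11, 0, 1, 6]
  [7, -4, 0, -16]
  [-∞, -10, -∞, 0]
D(1):
  [0, -∞, -∞, -∞]
  [-11, 0, 1, 6]
  [7, -4, 0, -16]
  [-∞, -10, -∞, 0]
D(2):
  [0, -∞, -∞, -∞]
  [-11, 0, 1, 6]
  [7, -4, 0, 2]
  [-21, -10, -9, 0]
D(3):
  [0, -∞, -∞, -∞]
  [8, 0, 1, 6]
  [7, -4, 0, 2]
  [-2, -10, -9, 0]
D(4):
  [0, -∞, -∞, -∞]
  [8, 0, 1, 6]
  [7, -4, 0, 2]
  [-2, -10, -9, 0]
Answer: C* = [[0, -∞, -∞, -∞], [8, 0, 1, 6], [7, -4, 0, 2], [-2, -10, -9, 0]]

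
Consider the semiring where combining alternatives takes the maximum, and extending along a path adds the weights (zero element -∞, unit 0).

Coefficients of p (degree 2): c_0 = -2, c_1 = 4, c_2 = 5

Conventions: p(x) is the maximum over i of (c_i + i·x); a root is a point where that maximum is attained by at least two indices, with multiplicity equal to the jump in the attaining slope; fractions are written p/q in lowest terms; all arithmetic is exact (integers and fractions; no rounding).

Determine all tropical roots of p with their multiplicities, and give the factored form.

hull edge (i=0, c=-2) to (i=1, c=4): slope 6, span 1
hull edge (i=1, c=4) to (i=2, c=5): slope 1, span 1
Factored form: p(x) = 5 ⊗ (x ⊕ (-6)) ⊗ (x ⊕ (-1))
Answer: roots = -6 (mult 1), -1 (mult 1)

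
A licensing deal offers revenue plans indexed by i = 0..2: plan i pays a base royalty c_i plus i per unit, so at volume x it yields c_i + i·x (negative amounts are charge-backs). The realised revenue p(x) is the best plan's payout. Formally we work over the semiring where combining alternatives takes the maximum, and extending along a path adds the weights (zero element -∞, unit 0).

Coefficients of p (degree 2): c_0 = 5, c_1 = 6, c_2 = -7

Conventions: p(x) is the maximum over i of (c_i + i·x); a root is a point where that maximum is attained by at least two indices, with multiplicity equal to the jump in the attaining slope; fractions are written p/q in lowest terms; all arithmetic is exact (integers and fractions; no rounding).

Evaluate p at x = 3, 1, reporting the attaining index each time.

p(3) = max(5+0·3=5, 6+1·3=9, -7+2·3=-1) = 9 (attained by i=1)
p(1) = max(5+0·1=5, 6+1·1=7, -7+2·1=-5) = 7 (attained by i=1)
Answer: p(3) = 9; p(1) = 7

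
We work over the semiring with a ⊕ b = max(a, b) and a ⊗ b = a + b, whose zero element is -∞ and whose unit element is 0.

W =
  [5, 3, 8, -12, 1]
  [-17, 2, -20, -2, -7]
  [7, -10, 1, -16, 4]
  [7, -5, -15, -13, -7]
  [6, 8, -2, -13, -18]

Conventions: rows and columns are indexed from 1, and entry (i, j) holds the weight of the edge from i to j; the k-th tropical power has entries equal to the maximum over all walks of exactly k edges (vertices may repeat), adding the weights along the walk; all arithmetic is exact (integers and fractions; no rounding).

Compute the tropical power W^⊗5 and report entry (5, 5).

W^⊗2:
  [15, 9, 13, 1, 12]
  [5, 4, -9, 0, -5]
  [12, 12, 15, -5, 8]
  [12, 10, 15, -5, 8]
  [11, 10, 14, 6, 7]
W^⊗3:
  [20, 20, 23, 7, 17]
  [10, 8, 13, 2, 6]
  [22, 16, 20, 10, 19]
  [22, 16, 20, 8, 19]
  [21, 15, 19, 8, 18]
W^⊗4:
  [30, 25, 28, 18, 27]
  [20, 14, 18, 6, 17]
  [27, 27, 30, 14, 24]
  [27, 27, 30, 14, 24]
  [26, 26, 29, 13, 23]
W^⊗5:
  [35, 35, 38, 23, 32]
  [25, 25, 28, 12, 22]
  [37, 32, 35, 25, 34]
  [37, 32, 35, 25, 34]
  [36, 31, 34, 24, 33]
Key observation: the optimum is the walk 5->1->3->1->3->5, with weight 6 + 8 + 7 + 8 + 4 = 33.
Optimal value attained by: walk 5->1->3->1->3->5.
Answer: (W^⊗5)[5][5] = 33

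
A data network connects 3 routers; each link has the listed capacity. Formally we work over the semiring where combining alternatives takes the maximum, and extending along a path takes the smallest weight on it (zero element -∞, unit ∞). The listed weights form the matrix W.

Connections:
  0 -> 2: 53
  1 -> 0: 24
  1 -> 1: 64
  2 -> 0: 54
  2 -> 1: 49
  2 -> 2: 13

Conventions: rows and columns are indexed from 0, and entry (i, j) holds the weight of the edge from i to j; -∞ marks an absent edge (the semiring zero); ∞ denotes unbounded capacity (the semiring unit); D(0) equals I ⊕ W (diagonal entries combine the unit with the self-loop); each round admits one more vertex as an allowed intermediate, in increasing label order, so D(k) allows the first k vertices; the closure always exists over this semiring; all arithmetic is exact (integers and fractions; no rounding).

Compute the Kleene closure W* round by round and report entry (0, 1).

D(0):
  [∞, -∞, 53]
  [24, ∞, -∞]
  [54, 49, ∞]
D(1):
  [∞, -∞, 53]
  [24, ∞, 24]
  [54, 49, ∞]
D(2):
  [∞, -∞, 53]
  [24, ∞, 24]
  [54, 49, ∞]
D(3):
  [∞, 49, 53]
  [24, ∞, 24]
  [54, 49, ∞]
Answer: W*[0][1] = 49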